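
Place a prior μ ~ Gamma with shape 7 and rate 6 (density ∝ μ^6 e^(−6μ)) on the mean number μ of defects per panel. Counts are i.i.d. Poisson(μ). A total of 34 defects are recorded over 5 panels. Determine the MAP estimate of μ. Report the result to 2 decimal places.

Σxᵢ = 34, n = 5.
Posterior ∝ μ^6e^(−6μ) · μ^34e^(−5μ) = μ^40e^(−11μ), i.e. Gamma(shape=41, rate=11).
The mode of a Gamma(a, b) with a ≥ 1 (shape–rate) is (a−1)/b = 40/11 ≈ 3.64.

μ̂_MAP = 3.64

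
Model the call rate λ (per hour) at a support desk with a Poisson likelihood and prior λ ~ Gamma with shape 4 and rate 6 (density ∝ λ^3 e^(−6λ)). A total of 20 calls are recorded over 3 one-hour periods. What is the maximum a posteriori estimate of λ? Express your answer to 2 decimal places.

Σxᵢ = 20, n = 3.
Posterior ∝ λ^3e^(−6λ) · λ^20e^(−3λ) = λ^23e^(−9λ), i.e. Gamma(shape=24, rate=9).
The mode of a Gamma(a, b) with a ≥ 1 (shape–rate) is (a−1)/b = 23/9 ≈ 2.56.

λ̂_MAP = 2.56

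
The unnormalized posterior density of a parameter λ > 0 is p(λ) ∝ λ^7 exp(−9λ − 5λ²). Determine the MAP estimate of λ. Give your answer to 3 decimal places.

ℓ'(λ) = 7/λ − 9 − 10λ. Setting this to zero and multiplying by λ: 10λ² + 9λ − 7 = 0.
λ = (−9 + √(9² + 4·10·7)) / (2·10) = (−9 + √361) / 20 = (−9 + 19)/20 = 1/2.
ℓ''(λ) = −7/λ² − 10 < 0, confirming a maximum.

λ̂_MAP = 0.500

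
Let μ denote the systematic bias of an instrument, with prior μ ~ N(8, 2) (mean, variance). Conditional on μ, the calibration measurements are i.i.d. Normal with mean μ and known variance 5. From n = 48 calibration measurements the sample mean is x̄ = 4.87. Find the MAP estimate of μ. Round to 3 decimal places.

n = 48, x̄ = 4.87.
For a Normal prior and Normal likelihood with known variance, the posterior is Normal; its mode equals its mean, the precision-weighted average.
Prior precision 1/σ₀² = 1/2 = 0.5; data precision n/σ² = 48/5 = 9.6.
μ̂ = (0.5·8 + 9.6·4.87) / (0.5 + 9.6) = 50.752/10.1 = 12688/2525 ≈ 5.025.

μ̂_MAP = 5.025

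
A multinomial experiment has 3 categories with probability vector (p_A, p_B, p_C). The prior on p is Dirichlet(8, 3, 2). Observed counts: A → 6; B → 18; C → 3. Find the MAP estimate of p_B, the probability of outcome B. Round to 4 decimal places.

The posterior is Dirichlet(αᵢ + nᵢ) = Dirichlet(14, 21, 5).
For a Dirichlet(a₁,…,a_K) with all aᵢ > 1, the mode has j-th component (aⱼ − 1)/(Σaᵢ − K).
Here Σaᵢ = 40 and K = 3, so p_B = (21 − 1)/(40 − 3) = 20/37 ≈ 0.5405.

MAP estimate of p_B = 0.5405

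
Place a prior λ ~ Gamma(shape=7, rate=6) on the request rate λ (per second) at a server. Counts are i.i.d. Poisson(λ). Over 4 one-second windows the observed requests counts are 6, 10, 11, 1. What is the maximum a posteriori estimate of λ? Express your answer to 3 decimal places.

Σxᵢ = 6+10+11+1 = 28, with n = 4.
Posterior ∝ λ^6e^(−6λ) · λ^28e^(−4λ) = λ^34e^(−10λ), i.e. Gamma(shape=35, rate=10).
The mode of a Gamma(a, b) with a ≥ 1 (shape–rate) is (a−1)/b = 34/10 ≈ 3.400.

λ̂_MAP = 3.400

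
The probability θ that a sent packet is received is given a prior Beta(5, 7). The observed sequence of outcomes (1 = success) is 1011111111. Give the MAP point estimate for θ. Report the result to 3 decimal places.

θ̂_MAP = 0.650

Prior: Beta(5, 7).
Data: 9 successes in 10 trials (from the sequence). The binomial likelihood contributes θ^9(1−θ)^1, so the posterior is Beta(5+9, 7+1) = Beta(14, 8).
For Beta(a, b) with a, b > 1 the mode is (a−1)/(a+b−2) = 13/20 ≈ 0.650.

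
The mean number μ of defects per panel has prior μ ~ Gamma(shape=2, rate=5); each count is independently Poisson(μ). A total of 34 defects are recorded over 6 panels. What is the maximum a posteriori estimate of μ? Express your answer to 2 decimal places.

μ̂_MAP = 3.18

Σxᵢ = 34, n = 6.
Posterior ∝ μe^(−5μ) · μ^34e^(−6μ) = μ^35e^(−11μ), i.e. Gamma(shape=36, rate=11).
The mode of a Gamma(a, b) with a ≥ 1 (shape–rate) is (a−1)/b = 35/11 ≈ 3.18.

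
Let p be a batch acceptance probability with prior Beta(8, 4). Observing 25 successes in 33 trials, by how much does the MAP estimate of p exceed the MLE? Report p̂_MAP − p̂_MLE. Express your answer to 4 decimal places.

Posterior is Beta(33, 12); MAP = (33−1)/(45−2) = 32/43 ≈ 0.74419.
MLE ignores the prior: p̂_MLE = k/n = 25/33 ≈ 0.75758.
Difference = 32/43 − 25/33 = -19/1419 ≈ -0.0134.

MAP − MLE = -0.0134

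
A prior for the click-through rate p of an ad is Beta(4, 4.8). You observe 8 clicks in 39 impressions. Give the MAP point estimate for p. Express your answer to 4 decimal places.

Prior: Beta(4, 4.8).
Data: 8 successes in 39 trials. The binomial likelihood contributes p^8(1−p)^31, so the posterior is Beta(4+8, 4.8+31) = Beta(12, 35.8).
For Beta(a, b) with a, b > 1 the mode is (a−1)/(a+b−2) = 11/45.8 ≈ 0.2402.

p̂_MAP = 0.2402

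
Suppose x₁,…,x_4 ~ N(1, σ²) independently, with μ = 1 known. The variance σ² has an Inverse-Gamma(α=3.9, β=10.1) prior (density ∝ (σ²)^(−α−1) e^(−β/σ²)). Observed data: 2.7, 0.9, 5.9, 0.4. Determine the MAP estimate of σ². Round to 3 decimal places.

σ̂²_MAP = 3.440

Sum of squared deviations about the known mean: SS = (2.7−1)² + (0.9−1)² + (5.9−1)² + (0.4−1)² = 27.27.
The Normal likelihood contributes (σ²)^(−n/2) exp(−SS/(2σ²)), so the posterior is Inverse-Gamma(α + n/2, β + SS/2) = Inverse-Gamma(5.9, 23.735).
The mode of Inverse-Gamma(a, b) is b/(a+1) = 23.735/6.9 ≈ 3.440.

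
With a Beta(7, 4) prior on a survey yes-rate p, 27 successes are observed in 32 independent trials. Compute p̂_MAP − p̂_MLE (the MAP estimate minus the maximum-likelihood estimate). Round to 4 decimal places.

MAP − MLE = -0.0389

Posterior is Beta(34, 9); MAP = (34−1)/(43−2) = 33/41 ≈ 0.80488.
MLE ignores the prior: p̂_MLE = k/n = 27/32 ≈ 0.84375.
Difference = 33/41 − 27/32 = -51/1312 ≈ -0.0389.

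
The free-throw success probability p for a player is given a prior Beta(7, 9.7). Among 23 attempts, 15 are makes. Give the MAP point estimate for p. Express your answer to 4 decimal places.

p̂_MAP = 0.5570

Prior: Beta(7, 9.7).
Data: 15 successes in 23 trials. The binomial likelihood contributes p^15(1−p)^8, so the posterior is Beta(7+15, 9.7+8) = Beta(22, 17.7).
For Beta(a, b) with a, b > 1 the mode is (a−1)/(a+b−2) = 21/37.7 ≈ 0.5570.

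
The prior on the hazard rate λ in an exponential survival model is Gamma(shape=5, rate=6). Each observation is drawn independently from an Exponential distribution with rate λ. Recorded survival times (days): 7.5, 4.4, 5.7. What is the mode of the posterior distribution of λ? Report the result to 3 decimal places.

λ̂_MAP = 0.297

The Exponential(rate=λ) likelihood is ∝ λ^n e^(−λΣtᵢ). Here n = 3 and Σtᵢ = 7.5 + 4.4 + 5.7 = 17.6.
Posterior ∝ λ^4e^(−6λ) · λ^3e^(−17.6λ) = λ^7e^(−23.6λ), i.e. Gamma(8, 23.6).
Mode = (a−1)/b = 7/23.6 ≈ 0.297.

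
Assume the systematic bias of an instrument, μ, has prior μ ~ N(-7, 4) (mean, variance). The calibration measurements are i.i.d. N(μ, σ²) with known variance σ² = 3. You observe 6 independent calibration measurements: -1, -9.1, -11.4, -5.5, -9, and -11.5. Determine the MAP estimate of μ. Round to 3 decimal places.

n = 6; x̄ = ((-1) + (-9.1) + (-11.4) + (-5.5) + (-9) + (-11.5))/6 = -47.5/6 = -95/12 ≈ -7.9167.
For a Normal prior and Normal likelihood with known variance, the posterior is Normal; its mode equals its mean, the precision-weighted average.
Prior precision 1/σ₀² = 1/4 = 0.25; data precision n/σ² = 6/3 = 2.
μ̂ = (0.25·(-7) + 2·(-95/12)) / (0.25 + 2) = (-211/12)/2.25 = -211/27 ≈ -7.815.

μ̂_MAP = -7.815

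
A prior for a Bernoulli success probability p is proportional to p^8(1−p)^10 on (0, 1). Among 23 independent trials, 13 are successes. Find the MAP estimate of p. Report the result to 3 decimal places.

The prior density ∝ p^8(1−p)^10 is the kernel of Beta(9, 11).
Data: 13 successes in 23 trials. The binomial likelihood contributes p^13(1−p)^10, so the posterior is Beta(9+13, 11+10) = Beta(22, 21).
For Beta(a, b) with a, b > 1 the mode is (a−1)/(a+b−2) = 21/41 ≈ 0.512.

p̂_MAP = 0.512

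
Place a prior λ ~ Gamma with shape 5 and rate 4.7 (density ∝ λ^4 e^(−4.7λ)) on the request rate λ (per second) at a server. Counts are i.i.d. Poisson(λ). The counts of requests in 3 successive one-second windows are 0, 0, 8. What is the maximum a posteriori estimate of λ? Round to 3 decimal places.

Σxᵢ = 0+0+8 = 8, with n = 3.
Posterior ∝ λ^4e^(−4.7λ) · λ^8e^(−3λ) = λ^12e^(−7.7λ), i.e. Gamma(shape=13, rate=7.7).
The mode of a Gamma(a, b) with a ≥ 1 (shape–rate) is (a−1)/b = 12/7.7 ≈ 1.558.

λ̂_MAP = 1.558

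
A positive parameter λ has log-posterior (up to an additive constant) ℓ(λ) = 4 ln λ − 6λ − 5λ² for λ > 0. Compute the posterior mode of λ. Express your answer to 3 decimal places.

ℓ'(λ) = 4/λ − 6 − 10λ. Setting this to zero and multiplying by λ: 10λ² + 6λ − 4 = 0.
λ = (−6 + √(6² + 4·10·4)) / (2·10) = (−6 + √196) / 20 = (−6 + 14)/20 = 2/5.
ℓ''(λ) = −4/λ² − 10 < 0, confirming a maximum.

λ̂_MAP = 0.400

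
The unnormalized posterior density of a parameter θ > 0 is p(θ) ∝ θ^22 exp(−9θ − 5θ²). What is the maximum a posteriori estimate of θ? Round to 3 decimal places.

ℓ'(θ) = 22/θ − 9 − 10θ. Setting this to zero and multiplying by θ: 10θ² + 9θ − 22 = 0.
θ = (−9 + √(9² + 4·10·22)) / (2·10) = (−9 + √961) / 20 = (−9 + 31)/20 = 11/10.
ℓ''(θ) = −22/θ² − 10 < 0, confirming a maximum.

θ̂_MAP = 1.100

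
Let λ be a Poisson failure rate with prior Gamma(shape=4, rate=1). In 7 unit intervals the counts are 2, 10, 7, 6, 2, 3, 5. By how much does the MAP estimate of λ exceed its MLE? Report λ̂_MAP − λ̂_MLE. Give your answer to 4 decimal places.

MAP − MLE = -0.2500

Σxᵢ = 35. Posterior is Gamma(39, 8); MAP = (39−1)/8 = 38/8 ≈ 4.75000.
MLE = x̄ = 35/7 ≈ 5.00000.
Difference = 38/8 − 35/7 = -1/4 ≈ -0.2500.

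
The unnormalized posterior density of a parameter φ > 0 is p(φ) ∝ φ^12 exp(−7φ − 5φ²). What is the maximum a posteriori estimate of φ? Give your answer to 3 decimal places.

ℓ'(φ) = 12/φ − 7 − 10φ. Setting this to zero and multiplying by φ: 10φ² + 7φ − 12 = 0.
φ = (−7 + √(7² + 4·10·12)) / (2·10) = (−7 + √529) / 20 = (−7 + 23)/20 = 4/5.
ℓ''(φ) = −12/φ² − 10 < 0, confirming a maximum.

φ̂_MAP = 0.800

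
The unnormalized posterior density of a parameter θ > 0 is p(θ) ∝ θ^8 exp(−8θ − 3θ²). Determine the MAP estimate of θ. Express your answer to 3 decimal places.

θ̂_MAP = 0.667

ℓ'(θ) = 8/θ − 8 − 6θ. Setting this to zero and multiplying by θ: 6θ² + 8θ − 8 = 0.
θ = (−8 + √(8² + 4·6·8)) / (2·6) = (−8 + √256) / 12 = (−8 + 16)/12 = 2/3.
ℓ''(θ) = −8/θ² − 6 < 0, confirming a maximum.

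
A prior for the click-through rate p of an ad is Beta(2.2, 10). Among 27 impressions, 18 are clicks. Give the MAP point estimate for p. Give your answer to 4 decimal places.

Prior: Beta(2.2, 10).
Data: 18 successes in 27 trials. The binomial likelihood contributes p^18(1−p)^9, so the posterior is Beta(2.2+18, 10+9) = Beta(20.2, 19).
For Beta(a, b) with a, b > 1 the mode is (a−1)/(a+b−2) = 19.2/37.2 ≈ 0.5161.

p̂_MAP = 0.5161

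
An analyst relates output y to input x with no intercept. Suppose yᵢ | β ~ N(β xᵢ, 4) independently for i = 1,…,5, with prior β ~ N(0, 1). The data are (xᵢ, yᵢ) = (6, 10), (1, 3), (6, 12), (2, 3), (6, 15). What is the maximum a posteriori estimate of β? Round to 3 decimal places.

β̂_MAP = 1.974

log p(β | y) = −Σ(yᵢ − βxᵢ)²/(2·4) − β²/(2·1) + const.
Setting the derivative to zero: Σxᵢ(yᵢ − βxᵢ)/4 − β/1 = 0, so β = Σxᵢyᵢ / (Σxᵢ² + σ²/τ²).
Σxᵢyᵢ = 6·10 + 1·3 + 6·12 + 2·3 + 6·15 = 231; Σxᵢ² = 113; σ²/τ² = 4.
β̂_MAP = 231 / (113 + 4) = 231/117 ≈ 1.974.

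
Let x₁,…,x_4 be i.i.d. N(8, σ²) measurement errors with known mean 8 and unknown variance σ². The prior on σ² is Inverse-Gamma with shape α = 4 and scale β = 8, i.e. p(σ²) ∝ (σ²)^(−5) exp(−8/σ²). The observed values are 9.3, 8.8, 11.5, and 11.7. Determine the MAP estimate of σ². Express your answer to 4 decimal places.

σ̂²_MAP = 3.1621

Sum of squared deviations about the known mean: SS = (9.3−8)² + (8.8−8)² + (11.5−8)² + (11.7−8)² = 28.27.
The Normal likelihood contributes (σ²)^(−n/2) exp(−SS/(2σ²)), so the posterior is Inverse-Gamma(α + n/2, β + SS/2) = Inverse-Gamma(6, 22.135).
The mode of Inverse-Gamma(a, b) is b/(a+1) = 22.135/7 ≈ 3.1621.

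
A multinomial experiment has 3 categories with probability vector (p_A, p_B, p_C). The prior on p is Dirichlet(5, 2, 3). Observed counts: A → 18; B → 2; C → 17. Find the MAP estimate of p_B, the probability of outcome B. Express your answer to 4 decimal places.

MAP estimate of p_B = 0.0682

The posterior is Dirichlet(αᵢ + nᵢ) = Dirichlet(23, 4, 20).
For a Dirichlet(a₁,…,a_K) with all aᵢ > 1, the mode has j-th component (aⱼ − 1)/(Σaᵢ − K).
Here Σaᵢ = 47 and K = 3, so p_B = (4 − 1)/(47 − 3) = 3/44 ≈ 0.0682.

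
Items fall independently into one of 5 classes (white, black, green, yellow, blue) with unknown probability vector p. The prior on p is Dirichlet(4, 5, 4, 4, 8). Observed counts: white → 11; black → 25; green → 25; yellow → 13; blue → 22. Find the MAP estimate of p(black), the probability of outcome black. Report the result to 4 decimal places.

The posterior is Dirichlet(αᵢ + nᵢ) = Dirichlet(15, 30, 29, 17, 30).
For a Dirichlet(a₁,…,a_K) with all aᵢ > 1, the mode has j-th component (aⱼ − 1)/(Σaᵢ − K).
Here Σaᵢ = 121 and K = 5, so p(black) = (30 − 1)/(121 − 5) = 29/116 ≈ 0.2500.

MAP estimate of p(black) = 0.2500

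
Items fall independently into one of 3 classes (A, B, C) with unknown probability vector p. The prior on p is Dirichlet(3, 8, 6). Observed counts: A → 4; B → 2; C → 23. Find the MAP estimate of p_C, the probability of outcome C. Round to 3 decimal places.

The posterior is Dirichlet(αᵢ + nᵢ) = Dirichlet(7, 10, 29).
For a Dirichlet(a₁,…,a_K) with all aᵢ > 1, the mode has j-th component (aⱼ − 1)/(Σaᵢ − K).
Here Σaᵢ = 46 and K = 3, so p_C = (29 − 1)/(46 − 3) = 28/43 ≈ 0.651.

MAP estimate of p_C = 0.651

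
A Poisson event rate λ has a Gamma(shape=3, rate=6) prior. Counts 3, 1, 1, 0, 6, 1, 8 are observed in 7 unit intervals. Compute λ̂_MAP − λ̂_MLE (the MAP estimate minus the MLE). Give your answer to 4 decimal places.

Σxᵢ = 20. Posterior is Gamma(23, 13); MAP = (23−1)/13 = 22/13 ≈ 1.69231.
MLE = x̄ = 20/7 ≈ 2.85714.
Difference = 22/13 − 20/7 = -106/91 ≈ -1.1648.

MAP − MLE = -1.1648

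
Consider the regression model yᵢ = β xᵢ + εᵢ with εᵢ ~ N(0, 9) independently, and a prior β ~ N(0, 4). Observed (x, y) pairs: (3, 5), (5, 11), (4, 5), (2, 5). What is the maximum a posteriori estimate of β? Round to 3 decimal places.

log p(β | y) = −Σ(yᵢ − βxᵢ)²/(2·9) − β²/(2·4) + const.
Setting the derivative to zero: Σxᵢ(yᵢ − βxᵢ)/9 − β/4 = 0, so β = Σxᵢyᵢ / (Σxᵢ² + σ²/τ²).
Σxᵢyᵢ = 3·5 + 5·11 + 4·5 + 2·5 = 100; Σxᵢ² = 54; σ²/τ² = 2.25.
β̂_MAP = 100 / (54 + 2.25) = 100/56.25 ≈ 1.778.

β̂_MAP = 1.778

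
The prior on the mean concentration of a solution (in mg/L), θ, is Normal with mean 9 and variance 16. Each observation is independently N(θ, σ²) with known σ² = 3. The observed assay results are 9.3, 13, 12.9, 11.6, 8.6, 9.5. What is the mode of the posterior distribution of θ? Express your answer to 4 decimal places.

θ̂_MAP = 10.7616

n = 6; x̄ = (9.3 + 13 + 12.9 + 11.6 + 8.6 + 9.5)/6 = 64.9/6 = 649/60 ≈ 10.8167.
For a Normal prior and Normal likelihood with known variance, the posterior is Normal; its mode equals its mean, the precision-weighted average.
Prior precision 1/σ₀² = 1/16 = 0.0625; data precision n/σ² = 6/3 = 2.
θ̂ = (0.0625·9 + 2·(649/60)) / (0.0625 + 2) = (5327/240)/2.0625 = 5327/495 ≈ 10.7616.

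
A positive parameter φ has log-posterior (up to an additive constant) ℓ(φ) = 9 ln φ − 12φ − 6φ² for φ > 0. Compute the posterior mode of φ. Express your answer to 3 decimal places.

φ̂_MAP = 0.500

ℓ'(φ) = 9/φ − 12 − 12φ. Setting this to zero and multiplying by φ: 12φ² + 12φ − 9 = 0.
φ = (−12 + √(12² + 4·12·9)) / (2·12) = (−12 + √576) / 24 = (−12 + 24)/24 = 1/2.
ℓ''(φ) = −9/φ² − 12 < 0, confirming a maximum.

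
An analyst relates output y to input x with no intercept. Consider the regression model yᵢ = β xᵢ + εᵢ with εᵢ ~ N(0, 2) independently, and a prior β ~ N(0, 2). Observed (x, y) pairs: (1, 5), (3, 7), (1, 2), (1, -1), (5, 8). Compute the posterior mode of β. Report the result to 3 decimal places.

β̂_MAP = 1.763

log p(β | y) = −Σ(yᵢ − βxᵢ)²/(2·2) − β²/(2·2) + const.
Setting the derivative to zero: Σxᵢ(yᵢ − βxᵢ)/2 − β/2 = 0, so β = Σxᵢyᵢ / (Σxᵢ² + σ²/τ²).
Σxᵢyᵢ = 1·5 + 3·7 + 1·2 + 1·(-1) + 5·8 = 67; Σxᵢ² = 37; σ²/τ² = 1.
β̂_MAP = 67 / (37 + 1) = 67/38 ≈ 1.763.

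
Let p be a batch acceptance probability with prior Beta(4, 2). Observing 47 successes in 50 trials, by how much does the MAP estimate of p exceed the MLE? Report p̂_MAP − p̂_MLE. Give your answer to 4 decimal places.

MAP − MLE = -0.0141

Posterior is Beta(51, 5); MAP = (51−1)/(56−2) = 50/54 ≈ 0.92593.
MLE ignores the prior: p̂_MLE = k/n = 47/50 ≈ 0.94000.
Difference = 50/54 − 47/50 = -19/1350 ≈ -0.0141.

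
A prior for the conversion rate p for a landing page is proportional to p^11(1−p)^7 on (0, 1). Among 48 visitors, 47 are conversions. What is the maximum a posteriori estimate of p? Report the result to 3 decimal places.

The prior density ∝ p^11(1−p)^7 is the kernel of Beta(12, 8).
Data: 47 successes in 48 trials. The binomial likelihood contributes p^47(1−p)^1, so the posterior is Beta(12+47, 8+1) = Beta(59, 9).
For Beta(a, b) with a, b > 1 the mode is (a−1)/(a+b−2) = 58/66 ≈ 0.879.

p̂_MAP = 0.879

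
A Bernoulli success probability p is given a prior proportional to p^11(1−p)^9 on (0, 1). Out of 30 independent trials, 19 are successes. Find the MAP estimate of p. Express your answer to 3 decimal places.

p̂_MAP = 0.600

The prior density ∝ p^11(1−p)^9 is the kernel of Beta(12, 10).
Data: 19 successes in 30 trials. The binomial likelihood contributes p^19(1−p)^11, so the posterior is Beta(12+19, 10+11) = Beta(31, 21).
For Beta(a, b) with a, b > 1 the mode is (a−1)/(a+b−2) = 30/50 ≈ 0.600.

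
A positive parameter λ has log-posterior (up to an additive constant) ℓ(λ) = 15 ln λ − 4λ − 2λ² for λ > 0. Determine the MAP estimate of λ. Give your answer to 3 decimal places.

λ̂_MAP = 1.500

ℓ'(λ) = 15/λ − 4 − 4λ. Setting this to zero and multiplying by λ: 4λ² + 4λ − 15 = 0.
λ = (−4 + √(4² + 4·4·15)) / (2·4) = (−4 + √256) / 8 = (−4 + 16)/8 = 3/2.
ℓ''(λ) = −15/λ² − 4 < 0, confirming a maximum.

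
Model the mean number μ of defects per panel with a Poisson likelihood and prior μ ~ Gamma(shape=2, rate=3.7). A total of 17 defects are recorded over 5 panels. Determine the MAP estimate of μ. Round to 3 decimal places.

Σxᵢ = 17, n = 5.
Posterior ∝ μe^(−3.7μ) · μ^17e^(−5μ) = μ^18e^(−8.7μ), i.e. Gamma(shape=19, rate=8.7).
The mode of a Gamma(a, b) with a ≥ 1 (shape–rate) is (a−1)/b = 18/8.7 ≈ 2.069.

μ̂_MAP = 2.069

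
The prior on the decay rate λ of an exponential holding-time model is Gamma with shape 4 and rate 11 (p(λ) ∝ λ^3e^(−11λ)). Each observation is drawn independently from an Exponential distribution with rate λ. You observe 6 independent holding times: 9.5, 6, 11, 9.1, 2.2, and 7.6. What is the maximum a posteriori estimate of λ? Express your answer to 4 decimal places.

λ̂_MAP = 0.1596

The Exponential(rate=λ) likelihood is ∝ λ^n e^(−λΣtᵢ). Here n = 6 and Σtᵢ = 9.5 + 6 + 11 + 9.1 + 2.2 + 7.6 = 45.4.
Posterior ∝ λ^3e^(−11λ) · λ^6e^(−45.4λ) = λ^9e^(−56.4λ), i.e. Gamma(10, 56.4).
Mode = (a−1)/b = 9/56.4 ≈ 0.1596.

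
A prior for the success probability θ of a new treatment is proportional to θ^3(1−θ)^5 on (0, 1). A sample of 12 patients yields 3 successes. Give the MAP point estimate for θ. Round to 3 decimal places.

The prior density ∝ θ^3(1−θ)^5 is the kernel of Beta(4, 6).
Data: 3 successes in 12 trials. The binomial likelihood contributes θ^3(1−θ)^9, so the posterior is Beta(4+3, 6+9) = Beta(7, 15).
For Beta(a, b) with a, b > 1 the mode is (a−1)/(a+b−2) = 6/20 ≈ 0.300.

θ̂_MAP = 0.300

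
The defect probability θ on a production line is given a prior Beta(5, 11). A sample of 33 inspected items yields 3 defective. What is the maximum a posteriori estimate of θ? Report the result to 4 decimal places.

θ̂_MAP = 0.1489

Prior: Beta(5, 11).
Data: 3 successes in 33 trials. The binomial likelihood contributes θ^3(1−θ)^30, so the posterior is Beta(5+3, 11+30) = Beta(8, 41).
For Beta(a, b) with a, b > 1 the mode is (a−1)/(a+b−2) = 7/47 ≈ 0.1489.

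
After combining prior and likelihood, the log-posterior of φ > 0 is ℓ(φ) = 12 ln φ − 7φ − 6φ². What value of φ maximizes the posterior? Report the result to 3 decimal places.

φ̂_MAP = 0.750

ℓ'(φ) = 12/φ − 7 − 12φ. Setting this to zero and multiplying by φ: 12φ² + 7φ − 12 = 0.
φ = (−7 + √(7² + 4·12·12)) / (2·12) = (−7 + √625) / 24 = (−7 + 25)/24 = 3/4.
ℓ''(φ) = −12/φ² − 12 < 0, confirming a maximum.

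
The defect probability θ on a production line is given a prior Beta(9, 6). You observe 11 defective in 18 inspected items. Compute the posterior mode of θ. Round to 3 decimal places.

Prior: Beta(9, 6).
Data: 11 successes in 18 trials. The binomial likelihood contributes θ^11(1−θ)^7, so the posterior is Beta(9+11, 6+7) = Beta(20, 13).
For Beta(a, b) with a, b > 1 the mode is (a−1)/(a+b−2) = 19/31 ≈ 0.613.

θ̂_MAP = 0.613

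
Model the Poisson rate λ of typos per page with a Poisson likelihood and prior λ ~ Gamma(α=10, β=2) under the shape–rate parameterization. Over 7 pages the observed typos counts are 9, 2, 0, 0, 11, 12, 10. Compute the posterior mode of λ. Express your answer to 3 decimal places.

λ̂_MAP = 5.889

Σxᵢ = 9+2+0+0+11+12+10 = 44, with n = 7.
Posterior ∝ λ^9e^(−2λ) · λ^44e^(−7λ) = λ^53e^(−9λ), i.e. Gamma(shape=54, rate=9).
The mode of a Gamma(a, b) with a ≥ 1 (shape–rate) is (a−1)/b = 53/9 ≈ 5.889.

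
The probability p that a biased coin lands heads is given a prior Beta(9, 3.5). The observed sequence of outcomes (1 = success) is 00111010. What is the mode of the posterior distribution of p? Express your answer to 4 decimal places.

Prior: Beta(9, 3.5).
Data: 4 successes in 8 trials (from the sequence). The binomial likelihood contributes p^4(1−p)^4, so the posterior is Beta(9+4, 3.5+4) = Beta(13, 7.5).
For Beta(a, b) with a, b > 1 the mode is (a−1)/(a+b−2) = 12/18.5 ≈ 0.6486.

p̂_MAP = 0.6486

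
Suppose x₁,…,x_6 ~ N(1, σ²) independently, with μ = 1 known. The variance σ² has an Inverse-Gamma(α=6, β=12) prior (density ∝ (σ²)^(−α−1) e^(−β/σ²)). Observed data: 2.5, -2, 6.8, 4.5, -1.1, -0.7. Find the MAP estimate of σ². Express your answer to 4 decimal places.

σ̂²_MAP = 4.4220

Sum of squared deviations about the known mean: SS = (2.5−1)² + (-2−1)² + (6.8−1)² + (4.5−1)² + (-1.1−1)² + (-0.7−1)² = 64.44.
The Normal likelihood contributes (σ²)^(−n/2) exp(−SS/(2σ²)), so the posterior is Inverse-Gamma(α + n/2, β + SS/2) = Inverse-Gamma(9, 44.22).
The mode of Inverse-Gamma(a, b) is b/(a+1) = 44.22/10 ≈ 4.4220.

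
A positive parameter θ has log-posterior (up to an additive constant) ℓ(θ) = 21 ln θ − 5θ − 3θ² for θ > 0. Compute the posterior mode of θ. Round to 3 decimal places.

θ̂_MAP = 1.500

ℓ'(θ) = 21/θ − 5 − 6θ. Setting this to zero and multiplying by θ: 6θ² + 5θ − 21 = 0.
θ = (−5 + √(5² + 4·6·21)) / (2·6) = (−5 + √529) / 12 = (−5 + 23)/12 = 3/2.
ℓ''(θ) = −21/θ² − 6 < 0, confirming a maximum.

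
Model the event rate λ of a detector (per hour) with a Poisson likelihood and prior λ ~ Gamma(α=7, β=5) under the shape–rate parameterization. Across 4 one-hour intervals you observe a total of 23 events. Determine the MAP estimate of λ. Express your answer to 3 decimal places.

Σxᵢ = 23, n = 4.
Posterior ∝ λ^6e^(−5λ) · λ^23e^(−4λ) = λ^29e^(−9λ), i.e. Gamma(shape=30, rate=9).
The mode of a Gamma(a, b) with a ≥ 1 (shape–rate) is (a−1)/b = 29/9 ≈ 3.222.

λ̂_MAP = 3.222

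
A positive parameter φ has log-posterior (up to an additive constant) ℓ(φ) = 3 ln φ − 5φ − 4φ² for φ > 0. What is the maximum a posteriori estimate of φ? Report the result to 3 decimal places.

φ̂_MAP = 0.375

ℓ'(φ) = 3/φ − 5 − 8φ. Setting this to zero and multiplying by φ: 8φ² + 5φ − 3 = 0.
φ = (−5 + √(5² + 4·8·3)) / (2·8) = (−5 + √121) / 16 = (−5 + 11)/16 = 3/8.
ℓ''(φ) = −3/φ² − 8 < 0, confirming a maximum.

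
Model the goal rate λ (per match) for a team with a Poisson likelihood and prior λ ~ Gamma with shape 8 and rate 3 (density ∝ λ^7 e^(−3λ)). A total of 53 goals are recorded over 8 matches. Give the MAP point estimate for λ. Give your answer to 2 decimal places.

λ̂_MAP = 5.45

Σxᵢ = 53, n = 8.
Posterior ∝ λ^7e^(−3λ) · λ^53e^(−8λ) = λ^60e^(−11λ), i.e. Gamma(shape=61, rate=11).
The mode of a Gamma(a, b) with a ≥ 1 (shape–rate) is (a−1)/b = 60/11 ≈ 5.45.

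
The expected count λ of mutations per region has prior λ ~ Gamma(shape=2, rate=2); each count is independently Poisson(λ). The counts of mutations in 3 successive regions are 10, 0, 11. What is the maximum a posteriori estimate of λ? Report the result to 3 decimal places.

Σxᵢ = 10+0+11 = 21, with n = 3.
Posterior ∝ λe^(−2λ) · λ^21e^(−3λ) = λ^22e^(−5λ), i.e. Gamma(shape=23, rate=5).
The mode of a Gamma(a, b) with a ≥ 1 (shape–rate) is (a−1)/b = 22/5 ≈ 4.400.

λ̂_MAP = 4.400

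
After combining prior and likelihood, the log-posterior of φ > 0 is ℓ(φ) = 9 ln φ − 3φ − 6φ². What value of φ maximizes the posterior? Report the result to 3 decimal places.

φ̂_MAP = 0.750

ℓ'(φ) = 9/φ − 3 − 12φ. Setting this to zero and multiplying by φ: 12φ² + 3φ − 9 = 0.
φ = (−3 + √(3² + 4·12·9)) / (2·12) = (−3 + √441) / 24 = (−3 + 21)/24 = 3/4.
ℓ''(φ) = −9/φ² − 12 < 0, confirming a maximum.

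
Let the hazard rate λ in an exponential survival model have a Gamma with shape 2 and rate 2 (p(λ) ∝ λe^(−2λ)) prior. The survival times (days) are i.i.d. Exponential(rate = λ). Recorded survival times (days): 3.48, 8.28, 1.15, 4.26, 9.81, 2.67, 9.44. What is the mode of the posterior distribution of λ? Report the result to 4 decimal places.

λ̂_MAP = 0.1947

The Exponential(rate=λ) likelihood is ∝ λ^n e^(−λΣtᵢ). Here n = 7 and Σtᵢ = 3.48 + 8.28 + 1.15 + 4.26 + 9.81 + 2.67 + 9.44 = 39.09.
Posterior ∝ λe^(−2λ) · λ^7e^(−39.09λ) = λ^8e^(−41.09λ), i.e. Gamma(9, 41.09).
Mode = (a−1)/b = 8/41.09 ≈ 0.1947.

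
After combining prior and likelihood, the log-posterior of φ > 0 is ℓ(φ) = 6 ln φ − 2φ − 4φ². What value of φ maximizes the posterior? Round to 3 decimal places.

φ̂_MAP = 0.750

ℓ'(φ) = 6/φ − 2 − 8φ. Setting this to zero and multiplying by φ: 8φ² + 2φ − 6 = 0.
φ = (−2 + √(2² + 4·8·6)) / (2·8) = (−2 + √196) / 16 = (−2 + 14)/16 = 3/4.
ℓ''(φ) = −6/φ² − 8 < 0, confirming a maximum.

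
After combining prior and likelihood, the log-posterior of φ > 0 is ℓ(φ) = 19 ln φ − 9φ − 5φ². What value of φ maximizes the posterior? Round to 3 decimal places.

ℓ'(φ) = 19/φ − 9 − 10φ. Setting this to zero and multiplying by φ: 10φ² + 9φ − 19 = 0.
φ = (−9 + √(9² + 4·10·19)) / (2·10) = (−9 + √841) / 20 = (−9 + 29)/20 = 1.
ℓ''(φ) = −19/φ² − 10 < 0, confirming a maximum.

φ̂_MAP = 1.000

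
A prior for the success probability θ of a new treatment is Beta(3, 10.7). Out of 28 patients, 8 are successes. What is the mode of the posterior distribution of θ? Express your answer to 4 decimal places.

Prior: Beta(3, 10.7).
Data: 8 successes in 28 trials. The binomial likelihood contributes θ^8(1−θ)^20, so the posterior is Beta(3+8, 10.7+20) = Beta(11, 30.7).
For Beta(a, b) with a, b > 1 the mode is (a−1)/(a+b−2) = 10/39.7 ≈ 0.2519.

θ̂_MAP = 0.2519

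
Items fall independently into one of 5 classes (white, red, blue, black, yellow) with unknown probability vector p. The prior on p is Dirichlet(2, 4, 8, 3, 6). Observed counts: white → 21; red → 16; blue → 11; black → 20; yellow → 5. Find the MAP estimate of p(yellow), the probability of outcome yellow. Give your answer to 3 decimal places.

The posterior is Dirichlet(αᵢ + nᵢ) = Dirichlet(23, 20, 19, 23, 11).
For a Dirichlet(a₁,…,a_K) with all aᵢ > 1, the mode has j-th component (aⱼ − 1)/(Σaᵢ − K).
Here Σaᵢ = 96 and K = 5, so p(yellow) = (11 − 1)/(96 − 5) = 10/91 ≈ 0.110.

MAP estimate of p(yellow) = 0.110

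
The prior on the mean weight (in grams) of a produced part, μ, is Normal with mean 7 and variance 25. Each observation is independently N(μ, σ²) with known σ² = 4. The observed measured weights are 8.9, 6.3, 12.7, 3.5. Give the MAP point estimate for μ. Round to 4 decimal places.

n = 4; x̄ = (8.9 + 6.3 + 12.7 + 3.5)/4 = 31.4/4 = 7.85.
For a Normal prior and Normal likelihood with known variance, the posterior is Normal; its mode equals its mean, the precision-weighted average.
Prior precision 1/σ₀² = 1/25 = 0.04; data precision n/σ² = 4/4 = 1.
μ̂ = (0.04·7 + 1·7.85) / (0.04 + 1) = 8.13/1.04 = 813/104 ≈ 7.8173.

μ̂_MAP = 7.8173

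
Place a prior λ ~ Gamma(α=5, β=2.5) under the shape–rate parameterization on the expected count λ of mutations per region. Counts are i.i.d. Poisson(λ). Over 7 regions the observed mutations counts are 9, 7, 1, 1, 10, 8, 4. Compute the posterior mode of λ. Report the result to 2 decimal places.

Σxᵢ = 9+7+1+1+10+8+4 = 40, with n = 7.
Posterior ∝ λ^4e^(−2.5λ) · λ^40e^(−7λ) = λ^44e^(−9.5λ), i.e. Gamma(shape=45, rate=9.5).
The mode of a Gamma(a, b) with a ≥ 1 (shape–rate) is (a−1)/b = 44/9.5 ≈ 4.63.

λ̂_MAP = 4.63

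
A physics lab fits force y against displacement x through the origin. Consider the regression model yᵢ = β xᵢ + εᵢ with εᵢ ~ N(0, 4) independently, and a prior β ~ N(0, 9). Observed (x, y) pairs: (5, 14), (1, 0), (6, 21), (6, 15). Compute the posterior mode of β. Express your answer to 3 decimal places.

β̂_MAP = 2.905

log p(β | y) = −Σ(yᵢ − βxᵢ)²/(2·4) − β²/(2·9) + const.
Setting the derivative to zero: Σxᵢ(yᵢ − βxᵢ)/4 − β/9 = 0, so β = Σxᵢyᵢ / (Σxᵢ² + σ²/τ²).
Σxᵢyᵢ = 5·14 + 1·0 + 6·21 + 6·15 = 286; Σxᵢ² = 98; σ²/τ² = 4/9.
β̂_MAP = 286 / (98 + 4/9) = 286/(886/9) = 1287/443 ≈ 2.905.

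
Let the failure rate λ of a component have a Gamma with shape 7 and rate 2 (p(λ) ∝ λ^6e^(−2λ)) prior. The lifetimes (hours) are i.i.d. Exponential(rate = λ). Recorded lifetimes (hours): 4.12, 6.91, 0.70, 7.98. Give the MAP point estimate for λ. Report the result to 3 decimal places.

λ̂_MAP = 0.461

The Exponential(rate=λ) likelihood is ∝ λ^n e^(−λΣtᵢ). Here n = 4 and Σtᵢ = 4.12 + 6.91 + 0.70 + 7.98 = 19.71.
Posterior ∝ λ^6e^(−2λ) · λ^4e^(−19.71λ) = λ^10e^(−21.71λ), i.e. Gamma(11, 21.71).
Mode = (a−1)/b = 10/21.71 ≈ 0.461.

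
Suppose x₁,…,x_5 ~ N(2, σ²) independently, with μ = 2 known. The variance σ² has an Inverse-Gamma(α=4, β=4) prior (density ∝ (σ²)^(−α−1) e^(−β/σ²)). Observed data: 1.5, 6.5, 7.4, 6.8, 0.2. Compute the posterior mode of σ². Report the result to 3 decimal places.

σ̂²_MAP = 5.596

Sum of squared deviations about the known mean: SS = (1.5−2)² + (6.5−2)² + (7.4−2)² + (6.8−2)² + (0.2−2)² = 75.94.
The Normal likelihood contributes (σ²)^(−n/2) exp(−SS/(2σ²)), so the posterior is Inverse-Gamma(α + n/2, β + SS/2) = Inverse-Gamma(6.5, 41.97).
The mode of Inverse-Gamma(a, b) is b/(a+1) = 41.97/7.5 ≈ 5.596.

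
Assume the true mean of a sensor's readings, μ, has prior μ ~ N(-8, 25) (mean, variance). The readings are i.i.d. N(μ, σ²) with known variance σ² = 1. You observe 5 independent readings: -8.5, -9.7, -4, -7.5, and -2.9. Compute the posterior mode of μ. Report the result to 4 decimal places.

n = 5; x̄ = ((-8.5) + (-9.7) + (-4) + (-7.5) + (-2.9))/5 = -32.6/5 = -6.52.
For a Normal prior and Normal likelihood with known variance, the posterior is Normal; its mode equals its mean, the precision-weighted average.
Prior precision 1/σ₀² = 1/25 = 0.04; data precision n/σ² = 5/1 = 5.
μ̂ = (0.04·(-8) + 5·(-6.52)) / (0.04 + 5) = (-32.92)/5.04 = -823/126 ≈ -6.5317.

μ̂_MAP = -6.5317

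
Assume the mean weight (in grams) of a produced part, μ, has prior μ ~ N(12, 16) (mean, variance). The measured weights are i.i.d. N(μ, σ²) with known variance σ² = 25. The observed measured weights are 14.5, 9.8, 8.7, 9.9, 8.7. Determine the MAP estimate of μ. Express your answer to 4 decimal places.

n = 5; x̄ = (14.5 + 9.8 + 8.7 + 9.9 + 8.7)/5 = 51.6/5 = 10.32.
For a Normal prior and Normal likelihood with known variance, the posterior is Normal; its mode equals its mean, the precision-weighted average.
Prior precision 1/σ₀² = 1/16 = 0.0625; data precision n/σ² = 5/25 = 0.2.
μ̂ = (0.0625·12 + 0.2·10.32) / (0.0625 + 0.2) = 2.814/0.2625 = 10.7200.

μ̂_MAP = 10.7200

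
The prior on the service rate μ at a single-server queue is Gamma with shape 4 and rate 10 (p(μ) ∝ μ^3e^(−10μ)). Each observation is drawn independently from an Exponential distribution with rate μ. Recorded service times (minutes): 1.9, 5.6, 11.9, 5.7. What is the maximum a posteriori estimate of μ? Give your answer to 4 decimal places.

The Exponential(rate=μ) likelihood is ∝ μ^n e^(−μΣtᵢ). Here n = 4 and Σtᵢ = 1.9 + 5.6 + 11.9 + 5.7 = 25.1.
Posterior ∝ μ^3e^(−10μ) · μ^4e^(−25.1μ) = μ^7e^(−35.1μ), i.e. Gamma(8, 35.1).
Mode = (a−1)/b = 7/35.1 ≈ 0.1994.

μ̂_MAP = 0.1994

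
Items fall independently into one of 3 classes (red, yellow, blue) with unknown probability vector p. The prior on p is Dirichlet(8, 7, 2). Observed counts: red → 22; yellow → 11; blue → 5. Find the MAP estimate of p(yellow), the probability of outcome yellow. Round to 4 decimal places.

The posterior is Dirichlet(αᵢ + nᵢ) = Dirichlet(30, 18, 7).
For a Dirichlet(a₁,…,a_K) with all aᵢ > 1, the mode has j-th component (aⱼ − 1)/(Σaᵢ − K).
Here Σaᵢ = 55 and K = 3, so p(yellow) = (18 − 1)/(55 − 3) = 17/52 ≈ 0.3269.

MAP estimate of p(yellow) = 0.3269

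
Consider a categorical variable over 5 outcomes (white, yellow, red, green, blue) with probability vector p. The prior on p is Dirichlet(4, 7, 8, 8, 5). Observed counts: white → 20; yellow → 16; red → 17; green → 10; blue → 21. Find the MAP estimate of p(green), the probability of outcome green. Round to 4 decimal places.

The posterior is Dirichlet(αᵢ + nᵢ) = Dirichlet(24, 23, 25, 18, 26).
For a Dirichlet(a₁,…,a_K) with all aᵢ > 1, the mode has j-th component (aⱼ − 1)/(Σaᵢ − K).
Here Σaᵢ = 116 and K = 5, so p(green) = (18 − 1)/(116 − 5) = 17/111 ≈ 0.1532.

MAP estimate of p(green) = 0.1532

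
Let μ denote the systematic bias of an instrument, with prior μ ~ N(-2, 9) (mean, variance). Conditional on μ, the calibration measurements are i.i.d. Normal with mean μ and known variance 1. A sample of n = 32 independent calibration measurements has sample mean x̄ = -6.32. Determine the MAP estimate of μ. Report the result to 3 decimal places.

μ̂_MAP = -6.305

n = 32, x̄ = -6.32.
For a Normal prior and Normal likelihood with known variance, the posterior is Normal; its mode equals its mean, the precision-weighted average.
Prior precision 1/σ₀² = 1/9; data precision n/σ² = 32/1 = 32.
μ̂ = ((1/9)·(-2) + 32·(-6.32)) / (1/9 + 32) = (-45554/225)/(289/9) = -45554/7225 ≈ -6.305.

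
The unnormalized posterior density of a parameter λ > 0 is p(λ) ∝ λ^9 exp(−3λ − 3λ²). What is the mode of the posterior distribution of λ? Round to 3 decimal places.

λ̂_MAP = 1.000

ℓ'(λ) = 9/λ − 3 − 6λ. Setting this to zero and multiplying by λ: 6λ² + 3λ − 9 = 0.
λ = (−3 + √(3² + 4·6·9)) / (2·6) = (−3 + √225) / 12 = (−3 + 15)/12 = 1.
ℓ''(λ) = −9/λ² − 6 < 0, confirming a maximum.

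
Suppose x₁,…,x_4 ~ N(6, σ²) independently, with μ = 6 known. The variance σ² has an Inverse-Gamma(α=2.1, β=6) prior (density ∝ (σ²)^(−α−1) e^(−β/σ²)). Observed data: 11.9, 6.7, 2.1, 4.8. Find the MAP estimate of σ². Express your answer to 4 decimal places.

Sum of squared deviations about the known mean: SS = (11.9−6)² + (6.7−6)² + (2.1−6)² + (4.8−6)² = 51.95.
The Normal likelihood contributes (σ²)^(−n/2) exp(−SS/(2σ²)), so the posterior is Inverse-Gamma(α + n/2, β + SS/2) = Inverse-Gamma(4.1, 31.975).
The mode of Inverse-Gamma(a, b) is b/(a+1) = 31.975/5.1 ≈ 6.2696.

σ̂²_MAP = 6.2696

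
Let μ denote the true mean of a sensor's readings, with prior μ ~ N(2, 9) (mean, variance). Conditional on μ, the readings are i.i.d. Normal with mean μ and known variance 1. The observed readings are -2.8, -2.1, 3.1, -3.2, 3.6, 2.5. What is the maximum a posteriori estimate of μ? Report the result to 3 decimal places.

μ̂_MAP = 0.216

n = 6; x̄ = ((-2.8) + (-2.1) + 3.1 + (-3.2) + 3.6 + 2.5)/6 = 1.1/6 = 11/60 ≈ 0.1833.
For a Normal prior and Normal likelihood with known variance, the posterior is Normal; its mode equals its mean, the precision-weighted average.
Prior precision 1/σ₀² = 1/9; data precision n/σ² = 6/1 = 6.
μ̂ = ((1/9)·2 + 6·(11/60)) / (1/9 + 6) = (119/90)/(55/9) = 119/550 ≈ 0.216.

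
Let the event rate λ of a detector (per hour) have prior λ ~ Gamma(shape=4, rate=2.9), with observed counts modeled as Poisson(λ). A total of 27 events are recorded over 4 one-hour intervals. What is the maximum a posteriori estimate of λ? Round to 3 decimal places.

λ̂_MAP = 4.348

Σxᵢ = 27, n = 4.
Posterior ∝ λ^3e^(−2.9λ) · λ^27e^(−4λ) = λ^30e^(−6.9λ), i.e. Gamma(shape=31, rate=6.9).
The mode of a Gamma(a, b) with a ≥ 1 (shape–rate) is (a−1)/b = 30/6.9 ≈ 4.348.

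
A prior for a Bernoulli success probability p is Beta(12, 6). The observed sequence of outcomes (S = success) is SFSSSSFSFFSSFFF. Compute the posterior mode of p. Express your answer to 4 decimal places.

p̂_MAP = 0.6129

Prior: Beta(12, 6).
Data: 8 successes in 15 trials (from the sequence). The binomial likelihood contributes p^8(1−p)^7, so the posterior is Beta(12+8, 6+7) = Beta(20, 13).
For Beta(a, b) with a, b > 1 the mode is (a−1)/(a+b−2) = 19/31 ≈ 0.6129.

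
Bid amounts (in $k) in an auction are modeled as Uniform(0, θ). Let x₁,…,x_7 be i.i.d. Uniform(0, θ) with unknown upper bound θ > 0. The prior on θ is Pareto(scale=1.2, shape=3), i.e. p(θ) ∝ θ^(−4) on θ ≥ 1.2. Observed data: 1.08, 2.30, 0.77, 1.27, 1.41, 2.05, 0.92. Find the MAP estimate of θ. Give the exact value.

The Uniform(0, θ) likelihood is θ^(−n) for θ ≥ max(xᵢ), zero otherwise. Here max(xᵢ) = 2.30.
Posterior ∝ θ^(−4) · θ^(−7) = θ^(−11) on θ ≥ max(1.2, 2.30) = 2.30.
This density is strictly decreasing in θ, so the posterior mode lies at the lower boundary of the support.

θ̂_MAP = 2.30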